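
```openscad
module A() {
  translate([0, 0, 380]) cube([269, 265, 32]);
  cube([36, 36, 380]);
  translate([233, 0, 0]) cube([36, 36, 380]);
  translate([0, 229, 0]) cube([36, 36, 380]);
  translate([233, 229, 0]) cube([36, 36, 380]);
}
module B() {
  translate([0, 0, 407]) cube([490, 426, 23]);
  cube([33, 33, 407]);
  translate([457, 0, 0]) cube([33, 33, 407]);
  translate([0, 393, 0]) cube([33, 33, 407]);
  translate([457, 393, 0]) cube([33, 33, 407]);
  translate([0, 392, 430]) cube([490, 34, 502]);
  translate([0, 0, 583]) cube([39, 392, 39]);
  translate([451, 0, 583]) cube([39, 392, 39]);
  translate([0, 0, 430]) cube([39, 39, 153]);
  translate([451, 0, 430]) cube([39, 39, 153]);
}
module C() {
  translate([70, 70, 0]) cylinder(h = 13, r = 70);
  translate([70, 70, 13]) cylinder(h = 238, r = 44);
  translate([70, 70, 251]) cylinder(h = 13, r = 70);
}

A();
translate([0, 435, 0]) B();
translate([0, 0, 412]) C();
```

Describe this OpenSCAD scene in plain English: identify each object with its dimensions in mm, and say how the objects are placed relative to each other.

A is a four-legged stool. The seat is a 269×265×32 mm slab whose top surface is at z = 412 mm; four square legs, each 36×36 mm in cross-section, run from the floor (z = 0) to the underside of the seat, each flush with a corner of the seat.

B is a chair: 490×426 mm seat, 23 mm thick, top at z = 430 mm, on four 33 mm square corner legs flush with the seat edges. A 34 mm thick backrest slab spans the full seat width, extending 502 mm above the seat top, its back face flush with the seat's +y edge. Two armrests of 39×39 mm section run along each side from the seat's front edge to the front of the backrest, top faces 192 mm above the seat top and outer faces flush with the seat's x-edges; a 39×39 mm post under the front of each armrest stands on the seat at the front corner.

C is a spool: two coaxial disc flanges of radius 70 mm and thickness 13 mm, joined by a core cylinder of radius 44 mm and height 238 mm. The lower flange rests on z = 0 and the three cylinders share a vertical axis.

The chair is on the floor beside the stool on its +y side. The spool is on top of the stool.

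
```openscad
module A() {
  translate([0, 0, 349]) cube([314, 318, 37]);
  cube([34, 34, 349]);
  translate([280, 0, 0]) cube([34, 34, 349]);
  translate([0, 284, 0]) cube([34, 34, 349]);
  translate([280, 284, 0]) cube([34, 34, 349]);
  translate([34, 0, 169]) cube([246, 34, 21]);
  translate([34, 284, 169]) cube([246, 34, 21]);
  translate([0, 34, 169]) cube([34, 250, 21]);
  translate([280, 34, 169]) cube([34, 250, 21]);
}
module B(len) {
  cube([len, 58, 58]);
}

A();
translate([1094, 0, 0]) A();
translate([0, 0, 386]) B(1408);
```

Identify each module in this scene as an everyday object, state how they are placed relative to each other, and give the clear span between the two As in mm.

A is a stool. B is a beam. A beam spans the tops of two stools. The clear span between the two stools is 780 mm.

Second stool starts at x = 1094; first ends at x = 314; clear span = 1094 − 314 = 780 mm.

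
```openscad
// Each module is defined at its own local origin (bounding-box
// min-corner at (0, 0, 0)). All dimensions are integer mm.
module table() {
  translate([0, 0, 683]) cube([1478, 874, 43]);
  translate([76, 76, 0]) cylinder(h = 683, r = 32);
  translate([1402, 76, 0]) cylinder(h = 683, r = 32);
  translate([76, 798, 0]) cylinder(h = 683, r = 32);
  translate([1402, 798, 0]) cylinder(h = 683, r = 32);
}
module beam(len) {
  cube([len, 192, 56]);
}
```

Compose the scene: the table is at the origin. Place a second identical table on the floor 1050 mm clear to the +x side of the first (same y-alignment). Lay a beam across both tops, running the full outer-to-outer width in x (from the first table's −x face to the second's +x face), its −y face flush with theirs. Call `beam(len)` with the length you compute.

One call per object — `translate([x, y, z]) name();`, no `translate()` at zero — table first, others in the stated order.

table();
translate([2528, 0, 0]) table();
translate([0, 0, 726]) beam(4006);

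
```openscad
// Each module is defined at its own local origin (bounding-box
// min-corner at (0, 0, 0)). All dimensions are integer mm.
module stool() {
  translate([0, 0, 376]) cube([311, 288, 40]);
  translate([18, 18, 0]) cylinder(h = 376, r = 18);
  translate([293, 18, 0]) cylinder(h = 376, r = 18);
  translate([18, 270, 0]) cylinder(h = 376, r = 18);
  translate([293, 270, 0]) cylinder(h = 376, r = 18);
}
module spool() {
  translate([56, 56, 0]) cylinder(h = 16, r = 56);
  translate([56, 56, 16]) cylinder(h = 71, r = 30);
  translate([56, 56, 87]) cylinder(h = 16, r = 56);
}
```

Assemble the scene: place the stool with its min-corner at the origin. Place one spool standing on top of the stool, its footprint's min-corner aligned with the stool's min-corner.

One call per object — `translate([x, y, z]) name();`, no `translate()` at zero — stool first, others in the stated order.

stool();
translate([0, 0, 416]) spool();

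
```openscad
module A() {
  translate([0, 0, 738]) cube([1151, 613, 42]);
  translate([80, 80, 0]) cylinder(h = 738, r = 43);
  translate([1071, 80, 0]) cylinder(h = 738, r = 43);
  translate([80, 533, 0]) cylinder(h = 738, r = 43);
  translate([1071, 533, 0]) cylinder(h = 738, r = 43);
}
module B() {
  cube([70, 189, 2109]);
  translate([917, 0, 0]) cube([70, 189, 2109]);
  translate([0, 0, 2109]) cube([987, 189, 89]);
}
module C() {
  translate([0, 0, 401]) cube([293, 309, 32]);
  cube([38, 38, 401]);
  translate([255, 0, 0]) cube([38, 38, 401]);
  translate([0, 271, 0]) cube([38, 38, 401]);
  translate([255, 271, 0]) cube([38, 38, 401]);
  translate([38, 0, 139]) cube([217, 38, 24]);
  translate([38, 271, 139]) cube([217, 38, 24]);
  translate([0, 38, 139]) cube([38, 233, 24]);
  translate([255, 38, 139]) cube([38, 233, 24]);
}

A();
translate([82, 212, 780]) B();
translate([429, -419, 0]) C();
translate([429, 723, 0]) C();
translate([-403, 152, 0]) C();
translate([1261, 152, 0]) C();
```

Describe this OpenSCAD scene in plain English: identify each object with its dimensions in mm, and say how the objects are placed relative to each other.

A is a rectangular dining table. The top is 1151×613×42 mm with its upper surface at z = 780 mm. It stands on four round legs of 86 mm diameter, each leg's bounding box inset 37 mm from the nearest pair of top edges, running from the floor to the underside of the top.

B is a door frame. The clear opening is 847 mm wide and 2109 mm high. Two 70 mm wide jambs, 189 mm deep, stand either side of the opening from the floor to the top of the opening. A 89 mm thick head sits across the top of both jambs, spanning the full outside width of the frame.

C is a four-legged stool. The seat is a 293×309×32 mm slab whose top surface is at z = 433 mm; four square legs, each 38×38 mm in cross-section, run from the floor (z = 0) to the underside of the seat, each flush with a corner of the seat. Four stretchers, 38 mm wide and 24 mm tall, connect adjacent legs with their undersides at z = 139 mm, each running between the inner faces of the legs it joins and aligned with the legs' outer faces on the other axis.

The door frame is on top of the table, centred. Four stools sit around the table at the −y, +y, −x, +x sides.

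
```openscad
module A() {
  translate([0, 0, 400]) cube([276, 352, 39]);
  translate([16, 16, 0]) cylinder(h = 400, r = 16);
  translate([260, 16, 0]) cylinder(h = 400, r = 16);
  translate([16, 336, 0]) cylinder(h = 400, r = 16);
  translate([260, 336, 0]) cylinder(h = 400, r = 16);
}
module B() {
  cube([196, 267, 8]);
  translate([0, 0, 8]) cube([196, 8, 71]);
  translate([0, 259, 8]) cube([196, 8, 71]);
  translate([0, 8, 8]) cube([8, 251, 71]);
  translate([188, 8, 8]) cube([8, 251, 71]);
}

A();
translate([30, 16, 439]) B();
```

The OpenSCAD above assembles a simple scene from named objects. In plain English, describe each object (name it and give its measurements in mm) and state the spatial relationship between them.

A is a four-legged stool. The seat is 276×352 mm, 39 mm thick, top at z = 439 mm. It stands on four round legs, each 32 mm in diameter, from z = 0 to the seat underside, each leg's axis is inset half a diameter from the nearest pair of seat edges (so the leg's bounding box is flush with the corner).

B is an open storage box with external size 196×267×79 mm and wall thickness 8 mm (the base is also 8 mm thick). The base covers the whole footprint; the four walls stand on the base, with the y-facing walls full-width and the x-facing walls fitting between their inner faces.

The open box is on top of the stool.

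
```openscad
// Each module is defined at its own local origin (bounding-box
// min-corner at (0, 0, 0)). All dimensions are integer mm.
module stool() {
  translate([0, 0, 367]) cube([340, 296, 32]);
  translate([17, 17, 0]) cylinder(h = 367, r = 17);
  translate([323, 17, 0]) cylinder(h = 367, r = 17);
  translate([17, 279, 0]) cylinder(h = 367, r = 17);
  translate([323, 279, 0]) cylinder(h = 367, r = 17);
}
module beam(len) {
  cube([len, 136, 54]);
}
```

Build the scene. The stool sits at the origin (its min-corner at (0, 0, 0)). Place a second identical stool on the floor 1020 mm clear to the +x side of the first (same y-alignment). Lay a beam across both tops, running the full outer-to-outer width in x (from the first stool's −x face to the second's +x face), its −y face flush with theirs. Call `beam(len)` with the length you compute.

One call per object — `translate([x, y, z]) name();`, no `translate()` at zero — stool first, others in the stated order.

stool();
translate([1360, 0, 0]) stool();
translate([0, 0, 399]) beam(1700);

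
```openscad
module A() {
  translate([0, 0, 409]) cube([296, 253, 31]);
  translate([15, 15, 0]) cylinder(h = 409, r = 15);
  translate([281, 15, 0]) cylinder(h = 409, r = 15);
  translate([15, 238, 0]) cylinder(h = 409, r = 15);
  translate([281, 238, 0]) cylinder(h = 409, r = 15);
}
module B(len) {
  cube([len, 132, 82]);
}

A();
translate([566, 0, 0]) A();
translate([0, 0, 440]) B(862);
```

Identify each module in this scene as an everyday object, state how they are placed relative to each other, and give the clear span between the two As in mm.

A is a stool. B is a beam. A beam spans the tops of two stools. The clear span between the two stools is 270 mm.

Second stool starts at x = 566; first ends at x = 296; clear span = 566 − 296 = 270 mm.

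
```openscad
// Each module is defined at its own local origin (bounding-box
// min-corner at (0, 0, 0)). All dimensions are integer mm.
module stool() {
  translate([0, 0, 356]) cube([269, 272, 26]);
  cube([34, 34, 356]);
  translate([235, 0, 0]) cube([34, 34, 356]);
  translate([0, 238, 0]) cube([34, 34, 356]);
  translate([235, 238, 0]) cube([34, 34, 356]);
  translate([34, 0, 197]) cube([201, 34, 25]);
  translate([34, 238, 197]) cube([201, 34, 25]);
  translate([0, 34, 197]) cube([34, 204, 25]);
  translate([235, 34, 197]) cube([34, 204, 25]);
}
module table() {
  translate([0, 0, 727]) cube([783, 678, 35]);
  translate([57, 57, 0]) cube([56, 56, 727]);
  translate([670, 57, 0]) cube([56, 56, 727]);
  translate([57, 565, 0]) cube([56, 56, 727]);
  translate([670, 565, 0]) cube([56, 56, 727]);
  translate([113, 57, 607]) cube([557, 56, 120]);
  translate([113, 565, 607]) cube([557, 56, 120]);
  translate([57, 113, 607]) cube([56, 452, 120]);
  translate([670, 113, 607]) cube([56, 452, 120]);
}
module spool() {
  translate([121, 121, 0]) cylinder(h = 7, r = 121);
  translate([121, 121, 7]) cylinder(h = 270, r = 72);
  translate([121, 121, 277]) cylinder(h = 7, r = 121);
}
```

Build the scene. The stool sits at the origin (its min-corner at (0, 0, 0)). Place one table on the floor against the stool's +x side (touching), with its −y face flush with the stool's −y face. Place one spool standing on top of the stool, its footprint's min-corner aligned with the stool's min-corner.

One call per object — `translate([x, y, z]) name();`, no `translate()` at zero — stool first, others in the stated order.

stool();
translate([269, 0, 0]) table();
translate([0, 0, 382]) spool();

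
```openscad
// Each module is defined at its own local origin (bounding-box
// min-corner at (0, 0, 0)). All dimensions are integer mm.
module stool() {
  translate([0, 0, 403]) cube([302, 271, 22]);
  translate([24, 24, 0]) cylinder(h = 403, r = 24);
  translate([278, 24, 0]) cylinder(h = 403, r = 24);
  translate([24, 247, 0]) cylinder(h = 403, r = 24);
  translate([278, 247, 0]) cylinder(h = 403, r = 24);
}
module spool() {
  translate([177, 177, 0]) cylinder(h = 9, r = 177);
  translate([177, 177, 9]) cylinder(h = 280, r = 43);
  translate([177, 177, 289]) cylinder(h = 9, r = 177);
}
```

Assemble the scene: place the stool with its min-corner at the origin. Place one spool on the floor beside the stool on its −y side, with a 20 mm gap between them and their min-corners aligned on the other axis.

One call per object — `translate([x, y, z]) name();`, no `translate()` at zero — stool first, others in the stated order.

stool();
translate([0, -374, 0]) spool();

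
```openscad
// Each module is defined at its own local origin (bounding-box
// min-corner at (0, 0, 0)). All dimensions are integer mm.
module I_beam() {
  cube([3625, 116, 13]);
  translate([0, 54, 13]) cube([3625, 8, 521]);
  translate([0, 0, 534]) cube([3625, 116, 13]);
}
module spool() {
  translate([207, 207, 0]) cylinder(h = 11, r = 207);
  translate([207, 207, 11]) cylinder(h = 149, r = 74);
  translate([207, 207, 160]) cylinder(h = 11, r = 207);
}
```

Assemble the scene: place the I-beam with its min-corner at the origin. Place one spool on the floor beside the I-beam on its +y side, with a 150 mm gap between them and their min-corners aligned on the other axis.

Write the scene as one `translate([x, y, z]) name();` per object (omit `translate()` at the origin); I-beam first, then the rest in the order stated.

I_beam();
translate([0, 266, 0]) spool();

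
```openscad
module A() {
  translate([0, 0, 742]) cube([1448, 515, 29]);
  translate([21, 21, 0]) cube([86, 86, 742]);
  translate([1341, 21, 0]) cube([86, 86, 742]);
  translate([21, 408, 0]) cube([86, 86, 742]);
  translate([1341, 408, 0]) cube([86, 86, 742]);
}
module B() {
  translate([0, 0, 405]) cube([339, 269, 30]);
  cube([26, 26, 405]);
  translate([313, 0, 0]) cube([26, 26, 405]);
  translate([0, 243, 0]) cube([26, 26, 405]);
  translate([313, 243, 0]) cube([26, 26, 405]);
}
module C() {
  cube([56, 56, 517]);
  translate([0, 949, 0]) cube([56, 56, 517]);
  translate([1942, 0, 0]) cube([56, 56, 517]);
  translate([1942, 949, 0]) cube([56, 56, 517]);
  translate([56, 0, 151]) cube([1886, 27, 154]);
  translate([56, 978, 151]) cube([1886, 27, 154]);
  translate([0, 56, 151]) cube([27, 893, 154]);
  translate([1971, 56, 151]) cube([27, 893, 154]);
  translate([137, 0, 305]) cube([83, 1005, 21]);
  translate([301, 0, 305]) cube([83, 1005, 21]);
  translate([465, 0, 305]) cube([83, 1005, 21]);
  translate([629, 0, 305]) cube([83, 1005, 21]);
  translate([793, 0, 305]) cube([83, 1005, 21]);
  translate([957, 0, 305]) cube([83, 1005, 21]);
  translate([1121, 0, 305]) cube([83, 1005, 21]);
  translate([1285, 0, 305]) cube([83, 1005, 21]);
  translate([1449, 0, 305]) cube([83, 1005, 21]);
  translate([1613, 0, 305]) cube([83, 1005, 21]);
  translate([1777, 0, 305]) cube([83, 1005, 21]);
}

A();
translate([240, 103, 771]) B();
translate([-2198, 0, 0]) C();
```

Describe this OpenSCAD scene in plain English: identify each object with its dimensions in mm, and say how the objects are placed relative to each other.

A is a table: top 1448 mm (x) × 515 mm (y), 29 mm thick, upper face at z = 771 mm, on four 86×86 mm square legs, each inset 21 mm from the nearest pair of top edges, running from z = 0 to the bottom of the top.

B is a four-legged stool. The seat is 339×269 mm, 30 mm thick, top at z = 435 mm. It stands on four square legs, each 26×26 mm in cross-section, from z = 0 to the seat underside, each flush with a corner of the seat.

C is a bed frame 1998 mm long (x) by 1005 mm wide (y). Four 56×56 mm corner posts, 517 mm tall, at the corners of the footprint. Four rails of 27 mm thickness and 154 mm height run between adjacent posts with their undersides at z = 151 mm, their outer faces flush with the outside of the frame (the two x-running rails run between the posts' inner faces; the two y-running rails run between the posts' inner faces). 11 slats, each 83 mm wide (x) and 21 mm thick, lie across the top of the two x-running rails, running the full 1005 mm width of the frame in y; the slats are evenly spaced along x between the inner faces of the end posts with equal gaps (rounded down to the nearest mm) at the −x end and between each pair — any rounding remainder accumulates at the +x end.

The stool is on top of the table. The bed frame is on the floor beside the table on its −x side.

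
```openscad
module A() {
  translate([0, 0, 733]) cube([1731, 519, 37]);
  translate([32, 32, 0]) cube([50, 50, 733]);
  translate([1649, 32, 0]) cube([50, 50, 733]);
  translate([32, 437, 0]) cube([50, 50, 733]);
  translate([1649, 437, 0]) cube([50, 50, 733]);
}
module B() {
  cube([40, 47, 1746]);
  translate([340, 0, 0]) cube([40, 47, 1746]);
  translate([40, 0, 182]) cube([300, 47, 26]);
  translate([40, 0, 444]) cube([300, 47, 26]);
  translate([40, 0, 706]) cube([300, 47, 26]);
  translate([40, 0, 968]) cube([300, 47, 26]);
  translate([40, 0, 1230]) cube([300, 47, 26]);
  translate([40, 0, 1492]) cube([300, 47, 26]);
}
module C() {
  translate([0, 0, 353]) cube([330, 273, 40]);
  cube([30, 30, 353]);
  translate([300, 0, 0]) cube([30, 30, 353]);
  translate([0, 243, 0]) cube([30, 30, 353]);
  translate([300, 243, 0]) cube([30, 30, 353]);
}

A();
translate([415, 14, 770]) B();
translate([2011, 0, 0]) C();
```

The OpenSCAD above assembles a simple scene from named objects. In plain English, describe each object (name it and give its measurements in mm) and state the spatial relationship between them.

A is a rectangular dining table. The top is 1731×519×37 mm with its upper surface at z = 770 mm. It stands on four 50×50 mm square legs, each inset 32 mm from the nearest pair of top edges, running from the floor to the underside of the top.

B is a straight ladder. Two 40×47 mm vertical rails, 1746 mm tall, stand 380 mm apart (outside-to-outside) with their front faces coplanar on the −y side. 6 rungs, each 47 mm deep and 26 mm tall, span between the inner faces of the rails, front faces flush with the rails. The lowest rung's underside is at z = 182 mm and rungs are spaced 262 mm apart (underside to underside).

C is a four-legged stool. The seat is 330×273 mm, 40 mm thick, top at z = 393 mm. It stands on four square legs, each 30×30 mm in cross-section, from z = 0 to the seat underside, each flush with a corner of the seat.

The ladder is on top of the table. The stool is on the floor beside the table on its +x side.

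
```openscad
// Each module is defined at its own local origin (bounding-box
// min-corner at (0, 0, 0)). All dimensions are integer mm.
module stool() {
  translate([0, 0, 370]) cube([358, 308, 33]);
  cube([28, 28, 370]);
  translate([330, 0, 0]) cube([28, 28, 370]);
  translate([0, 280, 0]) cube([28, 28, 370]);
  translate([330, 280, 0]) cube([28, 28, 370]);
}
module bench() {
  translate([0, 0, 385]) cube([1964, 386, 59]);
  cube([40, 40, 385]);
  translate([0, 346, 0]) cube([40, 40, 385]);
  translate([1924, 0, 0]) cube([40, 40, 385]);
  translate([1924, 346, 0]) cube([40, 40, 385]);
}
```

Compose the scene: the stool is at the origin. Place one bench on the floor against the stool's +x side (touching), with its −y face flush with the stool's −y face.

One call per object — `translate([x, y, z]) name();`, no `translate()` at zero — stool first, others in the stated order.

stool();
translate([358, 0, 0]) bench();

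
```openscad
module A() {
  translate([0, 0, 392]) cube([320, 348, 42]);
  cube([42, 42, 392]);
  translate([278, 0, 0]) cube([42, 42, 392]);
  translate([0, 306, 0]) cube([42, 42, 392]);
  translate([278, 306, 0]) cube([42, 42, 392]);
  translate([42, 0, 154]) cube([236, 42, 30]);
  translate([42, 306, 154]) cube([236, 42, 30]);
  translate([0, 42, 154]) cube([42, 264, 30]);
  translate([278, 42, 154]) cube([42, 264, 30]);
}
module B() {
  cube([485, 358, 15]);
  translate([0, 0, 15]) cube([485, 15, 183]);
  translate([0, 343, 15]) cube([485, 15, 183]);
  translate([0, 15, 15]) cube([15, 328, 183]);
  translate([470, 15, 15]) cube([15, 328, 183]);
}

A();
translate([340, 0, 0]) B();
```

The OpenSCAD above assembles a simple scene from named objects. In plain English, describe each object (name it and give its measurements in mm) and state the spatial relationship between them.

A is a four-legged stool. The seat is 320×348 mm, 42 mm thick, top at z = 434 mm. It stands on four square legs, each 42×42 mm in cross-section, from z = 0 to the seat underside, each flush with a corner of the seat. Four stretchers, 42 mm wide and 30 mm tall, connect adjacent legs with their undersides at z = 154 mm, each running between the inner faces of the legs it joins and aligned with the legs' outer faces on the other axis.

B is an open-topped rectangular box: outside dimensions 485×358×198 mm, with a uniform wall and base thickness of 15 mm. The base is a full 485×358 slab on the floor; four walls sit on top of the base. The front and back walls (the −y and +y sides) span the full width; the two side walls fit between them.

The open box is on the floor beside the stool on its +x side.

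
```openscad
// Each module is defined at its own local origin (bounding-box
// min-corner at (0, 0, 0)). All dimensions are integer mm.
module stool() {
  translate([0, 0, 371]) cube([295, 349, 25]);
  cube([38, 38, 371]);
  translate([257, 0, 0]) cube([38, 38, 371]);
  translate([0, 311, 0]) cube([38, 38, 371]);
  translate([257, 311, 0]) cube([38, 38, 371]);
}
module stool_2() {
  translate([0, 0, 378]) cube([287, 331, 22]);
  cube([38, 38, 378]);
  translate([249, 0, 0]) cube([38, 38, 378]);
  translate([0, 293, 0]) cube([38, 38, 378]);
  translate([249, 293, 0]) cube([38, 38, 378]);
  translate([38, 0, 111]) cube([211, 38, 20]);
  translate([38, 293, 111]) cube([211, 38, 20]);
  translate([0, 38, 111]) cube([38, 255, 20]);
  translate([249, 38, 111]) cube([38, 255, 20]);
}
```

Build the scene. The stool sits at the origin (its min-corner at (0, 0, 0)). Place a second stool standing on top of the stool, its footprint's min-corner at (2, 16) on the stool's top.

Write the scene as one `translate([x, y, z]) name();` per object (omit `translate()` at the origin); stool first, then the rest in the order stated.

stool();
translate([2, 16, 396]) stool_2();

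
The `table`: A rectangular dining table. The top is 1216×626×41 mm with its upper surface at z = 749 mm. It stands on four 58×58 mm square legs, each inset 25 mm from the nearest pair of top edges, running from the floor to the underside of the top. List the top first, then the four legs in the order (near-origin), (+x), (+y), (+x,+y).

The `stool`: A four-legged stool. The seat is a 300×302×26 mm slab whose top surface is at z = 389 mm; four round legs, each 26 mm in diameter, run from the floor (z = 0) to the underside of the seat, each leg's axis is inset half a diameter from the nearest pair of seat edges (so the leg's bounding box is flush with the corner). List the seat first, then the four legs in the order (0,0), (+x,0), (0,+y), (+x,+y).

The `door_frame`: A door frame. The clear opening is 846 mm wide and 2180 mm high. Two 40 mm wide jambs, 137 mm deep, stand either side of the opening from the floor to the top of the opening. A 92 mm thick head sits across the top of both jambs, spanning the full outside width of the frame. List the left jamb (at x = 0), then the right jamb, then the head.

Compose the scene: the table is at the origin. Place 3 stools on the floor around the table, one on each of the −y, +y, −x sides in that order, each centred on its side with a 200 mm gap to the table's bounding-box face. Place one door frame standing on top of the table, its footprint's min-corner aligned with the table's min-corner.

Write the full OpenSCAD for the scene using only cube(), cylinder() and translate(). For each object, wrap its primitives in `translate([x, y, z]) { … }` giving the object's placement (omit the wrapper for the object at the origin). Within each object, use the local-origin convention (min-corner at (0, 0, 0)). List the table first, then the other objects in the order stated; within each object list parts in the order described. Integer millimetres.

translate([0, 0, 708]) cube([1216, 626, 41]);
translate([25, 25, 0]) cube([58, 58, 708]);
translate([1133, 25, 0]) cube([58, 58, 708]);
translate([25, 543, 0]) cube([58, 58, 708]);
translate([1133, 543, 0]) cube([58, 58, 708]);
translate([458, -502, 0]) {
  translate([0, 0, 363]) cube([300, 302, 26]);
  translate([13, 13, 0]) cylinder(h = 363, r = 13);
  translate([287, 13, 0]) cylinder(h = 363, r = 13);
  translate([13, 289, 0]) cylinder(h = 363, r = 13);
  translate([287, 289, 0]) cylinder(h = 363, r = 13);
}
translate([458, 826, 0]) {
  translate([0, 0, 363]) cube([300, 302, 26]);
  translate([13, 13, 0]) cylinder(h = 363, r = 13);
  translate([287, 13, 0]) cylinder(h = 363, r = 13);
  translate([13, 289, 0]) cylinder(h = 363, r = 13);
  translate([287, 289, 0]) cylinder(h = 363, r = 13);
}
translate([-500, 162, 0]) {
  translate([0, 0, 363]) cube([300, 302, 26]);
  translate([13, 13, 0]) cylinder(h = 363, r = 13);
  translate([287, 13, 0]) cylinder(h = 363, r = 13);
  translate([13, 289, 0]) cylinder(h = 363, r = 13);
  translate([287, 289, 0]) cylinder(h = 363, r = 13);
}
translate([0, 0, 749]) {
  cube([40, 137, 2180]);
  translate([886, 0, 0]) cube([40, 137, 2180]);
  translate([0, 0, 2180]) cube([926, 137, 92]);
}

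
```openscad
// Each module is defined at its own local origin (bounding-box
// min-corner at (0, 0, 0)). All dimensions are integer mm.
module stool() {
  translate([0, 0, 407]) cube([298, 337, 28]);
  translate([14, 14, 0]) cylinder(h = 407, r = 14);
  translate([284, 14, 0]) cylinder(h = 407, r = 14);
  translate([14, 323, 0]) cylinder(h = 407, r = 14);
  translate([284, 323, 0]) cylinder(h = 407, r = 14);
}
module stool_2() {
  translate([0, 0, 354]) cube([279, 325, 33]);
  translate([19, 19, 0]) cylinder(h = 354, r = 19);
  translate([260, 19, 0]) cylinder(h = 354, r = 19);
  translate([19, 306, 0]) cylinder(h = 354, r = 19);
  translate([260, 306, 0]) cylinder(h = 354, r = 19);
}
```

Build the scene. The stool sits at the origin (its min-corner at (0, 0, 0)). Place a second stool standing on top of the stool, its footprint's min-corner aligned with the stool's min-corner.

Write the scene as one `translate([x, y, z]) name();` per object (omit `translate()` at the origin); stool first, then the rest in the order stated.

stool();
translate([0, 0, 435]) stool_2();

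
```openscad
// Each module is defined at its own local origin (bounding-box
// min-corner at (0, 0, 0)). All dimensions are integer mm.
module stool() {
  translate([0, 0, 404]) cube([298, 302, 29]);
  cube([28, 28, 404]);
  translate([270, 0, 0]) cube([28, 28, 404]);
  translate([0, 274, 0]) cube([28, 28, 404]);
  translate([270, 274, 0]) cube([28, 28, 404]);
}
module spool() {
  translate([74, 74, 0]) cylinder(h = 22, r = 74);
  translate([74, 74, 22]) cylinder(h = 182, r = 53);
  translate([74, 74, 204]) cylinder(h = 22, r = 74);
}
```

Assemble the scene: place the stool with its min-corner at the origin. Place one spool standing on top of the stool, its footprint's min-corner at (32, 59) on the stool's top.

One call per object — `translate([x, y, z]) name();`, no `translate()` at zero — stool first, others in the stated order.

stool();
translate([32, 59, 433]) spool();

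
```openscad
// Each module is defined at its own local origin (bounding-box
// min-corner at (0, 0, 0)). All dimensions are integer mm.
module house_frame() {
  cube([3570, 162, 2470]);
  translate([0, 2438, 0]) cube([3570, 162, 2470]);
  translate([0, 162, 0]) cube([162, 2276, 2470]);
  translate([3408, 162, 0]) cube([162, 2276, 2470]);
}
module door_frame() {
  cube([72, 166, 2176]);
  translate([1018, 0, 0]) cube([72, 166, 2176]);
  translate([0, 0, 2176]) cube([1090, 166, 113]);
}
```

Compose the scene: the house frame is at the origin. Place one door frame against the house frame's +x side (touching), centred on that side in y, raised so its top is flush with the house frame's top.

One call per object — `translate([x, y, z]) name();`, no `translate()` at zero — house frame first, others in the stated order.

house_frame();
translate([3570, 1217, 181]) door_frame();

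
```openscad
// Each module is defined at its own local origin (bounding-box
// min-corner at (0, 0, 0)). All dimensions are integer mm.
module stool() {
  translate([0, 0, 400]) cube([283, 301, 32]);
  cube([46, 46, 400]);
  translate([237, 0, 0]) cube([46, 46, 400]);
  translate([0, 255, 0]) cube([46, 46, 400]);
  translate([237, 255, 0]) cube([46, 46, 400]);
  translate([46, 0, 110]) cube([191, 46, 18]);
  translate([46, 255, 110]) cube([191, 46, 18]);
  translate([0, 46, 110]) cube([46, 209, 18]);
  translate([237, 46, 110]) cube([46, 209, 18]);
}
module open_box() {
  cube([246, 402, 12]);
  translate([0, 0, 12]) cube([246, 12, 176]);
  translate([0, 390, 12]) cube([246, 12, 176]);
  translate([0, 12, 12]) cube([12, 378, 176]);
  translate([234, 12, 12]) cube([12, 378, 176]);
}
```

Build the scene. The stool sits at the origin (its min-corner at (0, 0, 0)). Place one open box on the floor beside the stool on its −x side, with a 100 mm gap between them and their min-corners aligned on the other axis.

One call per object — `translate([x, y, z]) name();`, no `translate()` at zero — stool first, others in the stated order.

stool();
translate([-346, 0, 0]) open_box();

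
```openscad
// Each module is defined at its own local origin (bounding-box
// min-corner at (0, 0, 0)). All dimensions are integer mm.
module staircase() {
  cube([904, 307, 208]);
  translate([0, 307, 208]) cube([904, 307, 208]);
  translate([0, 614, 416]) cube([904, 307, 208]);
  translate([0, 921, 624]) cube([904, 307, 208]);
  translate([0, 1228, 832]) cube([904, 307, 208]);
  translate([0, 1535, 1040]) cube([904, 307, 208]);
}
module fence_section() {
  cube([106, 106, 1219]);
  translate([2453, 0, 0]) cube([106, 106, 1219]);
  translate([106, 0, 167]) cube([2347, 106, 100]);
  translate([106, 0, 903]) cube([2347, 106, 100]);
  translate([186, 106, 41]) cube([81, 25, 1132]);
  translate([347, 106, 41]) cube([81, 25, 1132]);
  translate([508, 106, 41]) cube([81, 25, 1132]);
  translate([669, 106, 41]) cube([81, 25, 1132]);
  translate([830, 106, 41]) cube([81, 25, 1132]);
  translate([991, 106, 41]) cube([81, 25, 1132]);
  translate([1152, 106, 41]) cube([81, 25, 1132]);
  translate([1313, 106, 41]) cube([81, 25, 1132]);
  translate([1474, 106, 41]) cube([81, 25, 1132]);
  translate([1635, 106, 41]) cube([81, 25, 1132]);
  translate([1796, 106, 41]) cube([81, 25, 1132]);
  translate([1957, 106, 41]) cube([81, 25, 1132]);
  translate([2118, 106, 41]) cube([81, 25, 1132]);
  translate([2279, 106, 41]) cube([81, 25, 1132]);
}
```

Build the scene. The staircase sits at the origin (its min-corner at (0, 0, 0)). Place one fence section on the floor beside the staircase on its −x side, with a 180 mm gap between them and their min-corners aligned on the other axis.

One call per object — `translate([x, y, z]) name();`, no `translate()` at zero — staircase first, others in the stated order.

staircase();
translate([-2739, 0, 0]) fence_section();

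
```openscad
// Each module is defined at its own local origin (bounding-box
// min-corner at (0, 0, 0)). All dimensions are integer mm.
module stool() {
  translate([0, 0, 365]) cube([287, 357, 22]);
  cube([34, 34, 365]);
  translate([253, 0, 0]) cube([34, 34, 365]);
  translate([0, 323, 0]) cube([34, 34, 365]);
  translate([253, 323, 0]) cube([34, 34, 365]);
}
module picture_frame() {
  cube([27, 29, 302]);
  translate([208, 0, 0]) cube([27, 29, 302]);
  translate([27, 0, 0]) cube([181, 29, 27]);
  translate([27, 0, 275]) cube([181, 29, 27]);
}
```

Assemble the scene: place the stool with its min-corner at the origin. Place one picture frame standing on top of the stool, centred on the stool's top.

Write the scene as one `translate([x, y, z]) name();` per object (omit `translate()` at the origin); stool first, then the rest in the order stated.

stool();
translate([26, 164, 387]) picture_frame();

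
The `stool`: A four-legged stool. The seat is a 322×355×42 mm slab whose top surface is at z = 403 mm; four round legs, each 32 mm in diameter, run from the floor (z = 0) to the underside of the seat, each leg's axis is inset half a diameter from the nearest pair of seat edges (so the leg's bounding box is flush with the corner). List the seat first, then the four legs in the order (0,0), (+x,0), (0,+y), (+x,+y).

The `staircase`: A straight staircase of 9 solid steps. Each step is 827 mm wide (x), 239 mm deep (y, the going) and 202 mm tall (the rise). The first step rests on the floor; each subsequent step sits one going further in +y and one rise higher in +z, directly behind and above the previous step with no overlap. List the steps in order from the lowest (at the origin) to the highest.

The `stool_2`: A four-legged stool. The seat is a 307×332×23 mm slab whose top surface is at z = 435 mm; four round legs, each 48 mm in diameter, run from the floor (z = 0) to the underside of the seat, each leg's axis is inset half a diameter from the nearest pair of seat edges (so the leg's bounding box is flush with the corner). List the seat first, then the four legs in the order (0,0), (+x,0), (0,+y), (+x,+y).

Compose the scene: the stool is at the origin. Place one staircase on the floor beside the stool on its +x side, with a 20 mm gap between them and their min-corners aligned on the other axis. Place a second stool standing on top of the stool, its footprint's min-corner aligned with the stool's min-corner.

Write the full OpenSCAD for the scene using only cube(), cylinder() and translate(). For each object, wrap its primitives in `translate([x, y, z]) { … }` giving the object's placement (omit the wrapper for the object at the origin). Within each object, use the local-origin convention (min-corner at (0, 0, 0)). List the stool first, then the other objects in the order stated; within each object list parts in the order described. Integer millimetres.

translate([0, 0, 361]) cube([322, 355, 42]);
translate([16, 16, 0]) cylinder(h = 361, r = 16);
translate([306, 16, 0]) cylinder(h = 361, r = 16);
translate([16, 339, 0]) cylinder(h = 361, r = 16);
translate([306, 339, 0]) cylinder(h = 361, r = 16);
translate([342, 0, 0]) {
  cube([827, 239, 202]);
  translate([0, 239, 202]) cube([827, 239, 202]);
  translate([0, 478, 404]) cube([827, 239, 202]);
  translate([0, 717, 606]) cube([827, 239, 202]);
  translate([0, 956, 808]) cube([827, 239, 202]);
  translate([0, 1195, 1010]) cube([827, 239, 202]);
  translate([0, 1434, 1212]) cube([827, 239, 202]);
  translate([0, 1673, 1414]) cube([827, 239, 202]);
  translate([0, 1912, 1616]) cube([827, 239, 202]);
}
translate([0, 0, 403]) {
  translate([0, 0, 412]) cube([307, 332, 23]);
  translate([24, 24, 0]) cylinder(h = 412, r = 24);
  translate([283, 24, 0]) cylinder(h = 412, r = 24);
  translate([24, 308, 0]) cylinder(h = 412, r = 24);
  translate([283, 308, 0]) cylinder(h = 412, r = 24);
}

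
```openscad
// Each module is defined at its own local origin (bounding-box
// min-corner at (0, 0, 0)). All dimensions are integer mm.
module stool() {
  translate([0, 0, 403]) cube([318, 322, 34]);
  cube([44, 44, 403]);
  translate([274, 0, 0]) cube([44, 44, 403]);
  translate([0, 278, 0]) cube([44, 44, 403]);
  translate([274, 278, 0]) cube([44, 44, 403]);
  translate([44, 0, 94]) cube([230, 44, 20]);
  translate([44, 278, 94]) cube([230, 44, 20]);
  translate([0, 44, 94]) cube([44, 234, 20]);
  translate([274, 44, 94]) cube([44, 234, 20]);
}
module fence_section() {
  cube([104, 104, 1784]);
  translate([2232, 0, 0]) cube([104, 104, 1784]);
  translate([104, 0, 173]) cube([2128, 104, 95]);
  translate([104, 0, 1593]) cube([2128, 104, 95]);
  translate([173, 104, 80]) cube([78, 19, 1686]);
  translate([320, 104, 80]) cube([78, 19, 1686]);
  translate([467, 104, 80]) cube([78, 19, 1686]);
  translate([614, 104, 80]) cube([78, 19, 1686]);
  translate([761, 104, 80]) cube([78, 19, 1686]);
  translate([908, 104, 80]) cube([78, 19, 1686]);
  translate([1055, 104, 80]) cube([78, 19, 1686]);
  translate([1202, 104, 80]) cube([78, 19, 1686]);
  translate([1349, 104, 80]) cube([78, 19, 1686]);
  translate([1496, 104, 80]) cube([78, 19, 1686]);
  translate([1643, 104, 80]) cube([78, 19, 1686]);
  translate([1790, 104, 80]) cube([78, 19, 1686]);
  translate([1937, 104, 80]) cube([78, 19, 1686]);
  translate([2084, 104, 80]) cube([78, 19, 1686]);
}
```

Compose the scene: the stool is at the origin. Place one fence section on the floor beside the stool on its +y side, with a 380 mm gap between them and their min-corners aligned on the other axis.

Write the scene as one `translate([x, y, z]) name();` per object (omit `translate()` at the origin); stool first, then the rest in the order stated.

stool();
translate([0, 702, 0]) fence_section();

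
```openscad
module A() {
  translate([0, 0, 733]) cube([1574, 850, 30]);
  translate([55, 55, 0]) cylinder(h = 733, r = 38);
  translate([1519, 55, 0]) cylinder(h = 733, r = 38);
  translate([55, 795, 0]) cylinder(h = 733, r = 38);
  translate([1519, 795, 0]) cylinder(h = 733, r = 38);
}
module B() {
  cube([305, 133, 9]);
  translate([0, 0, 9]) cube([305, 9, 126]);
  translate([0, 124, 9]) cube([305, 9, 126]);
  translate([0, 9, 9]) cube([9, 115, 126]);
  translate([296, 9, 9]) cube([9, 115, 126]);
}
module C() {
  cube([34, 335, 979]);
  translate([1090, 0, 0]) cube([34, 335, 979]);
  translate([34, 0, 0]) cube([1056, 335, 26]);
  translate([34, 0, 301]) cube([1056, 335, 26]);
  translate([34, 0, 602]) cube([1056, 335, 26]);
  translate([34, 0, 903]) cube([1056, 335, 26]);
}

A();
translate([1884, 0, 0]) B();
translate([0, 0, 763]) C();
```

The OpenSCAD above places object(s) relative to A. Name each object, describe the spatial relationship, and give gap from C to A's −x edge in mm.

A is a table. B is an open box. C is a bookshelf. The open box is on the floor beside the table on its +x side. The bookshelf is on top of the table. The gap from the bookshelf to the table's −x edge is 0 mm.

The bookshelf's min-x is at 0; the table's min-x is 0; gap = 0 mm.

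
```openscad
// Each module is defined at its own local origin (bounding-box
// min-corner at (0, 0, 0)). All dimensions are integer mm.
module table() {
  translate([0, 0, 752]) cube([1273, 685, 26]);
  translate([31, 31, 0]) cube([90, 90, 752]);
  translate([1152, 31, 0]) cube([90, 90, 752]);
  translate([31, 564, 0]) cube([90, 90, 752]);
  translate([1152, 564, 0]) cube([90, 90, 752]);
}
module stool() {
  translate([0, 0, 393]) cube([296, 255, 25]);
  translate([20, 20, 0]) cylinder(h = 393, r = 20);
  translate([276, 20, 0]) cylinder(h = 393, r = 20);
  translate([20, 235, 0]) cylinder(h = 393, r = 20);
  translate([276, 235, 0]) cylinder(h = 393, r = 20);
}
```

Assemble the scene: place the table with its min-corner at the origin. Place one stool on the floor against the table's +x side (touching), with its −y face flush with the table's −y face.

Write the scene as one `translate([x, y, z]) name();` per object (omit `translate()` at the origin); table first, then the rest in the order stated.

table();
translate([1273, 0, 0]) stool();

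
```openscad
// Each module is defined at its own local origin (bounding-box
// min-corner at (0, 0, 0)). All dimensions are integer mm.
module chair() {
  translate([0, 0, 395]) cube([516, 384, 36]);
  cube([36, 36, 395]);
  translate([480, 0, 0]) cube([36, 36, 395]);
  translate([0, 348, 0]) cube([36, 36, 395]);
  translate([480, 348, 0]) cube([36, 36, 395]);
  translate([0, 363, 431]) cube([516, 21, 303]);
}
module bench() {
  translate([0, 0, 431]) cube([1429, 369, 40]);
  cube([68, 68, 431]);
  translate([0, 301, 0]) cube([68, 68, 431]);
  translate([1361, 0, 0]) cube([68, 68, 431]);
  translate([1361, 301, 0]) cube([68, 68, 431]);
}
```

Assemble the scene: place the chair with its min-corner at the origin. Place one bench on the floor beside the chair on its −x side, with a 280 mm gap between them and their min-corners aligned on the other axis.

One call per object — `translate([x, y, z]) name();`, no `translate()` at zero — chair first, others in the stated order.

chair();
translate([-1709, 0, 0]) bench();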